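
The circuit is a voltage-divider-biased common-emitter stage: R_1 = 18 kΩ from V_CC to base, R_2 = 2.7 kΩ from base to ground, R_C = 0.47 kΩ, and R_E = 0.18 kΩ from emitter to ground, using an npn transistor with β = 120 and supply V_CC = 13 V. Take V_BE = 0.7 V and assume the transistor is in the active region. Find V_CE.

V_CE ≈ 9.8 V

Thevenize the base divider: V_Th = V_CC·R_2/(R_1+R_2) = 13×2.7/20.7 = 1.7 V, R_Th = R_1‖R_2 = 2.35 kΩ.
Base-emitter loop: V_Th = I_B·R_Th + V_BE + (β+1)I_B·R_E, so I_B = (1.7 − 0.7) / (2.35 + 121×0.18) = 0.0413 mA.
I_C = β·I_B = 120×0.0413 = 4.95 mA, and I_E = (β+1)I_B = 4.99 mA.
V_CE = V_CC − I_C·R_C − I_E·R_E = 13 − 4.95×0.47 − 4.99×0.18 = 9.77 V.
V_CE = 9.77 V > 0.2 V confirms active-region operation.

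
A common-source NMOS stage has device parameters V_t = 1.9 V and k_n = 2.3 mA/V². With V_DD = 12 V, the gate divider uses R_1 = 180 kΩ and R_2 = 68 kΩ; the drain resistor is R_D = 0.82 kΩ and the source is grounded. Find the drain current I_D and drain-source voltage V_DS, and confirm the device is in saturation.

I_D ≈ 2.2 mA, V_DS ≈ 10 V

V_G = V_DD·R_2/(R_1+R_2) = 12×68/248 = 3.29 V. With the source grounded, V_GS = V_G = 3.29 V.
Assume saturation: I_D = (k_n/2)(V_GS − V_t)² = (2.3/2)×(3.29 − 1.9)² = 1.15×1.39² = 2.22 mA.
V_DS = V_DD − I_D·R_D = 12 − 2.22×0.82 = 10.2 V.
Saturation requires V_DS ≥ V_GS − V_t = 1.39 V; 10.2 ≥ 1.39 ✓.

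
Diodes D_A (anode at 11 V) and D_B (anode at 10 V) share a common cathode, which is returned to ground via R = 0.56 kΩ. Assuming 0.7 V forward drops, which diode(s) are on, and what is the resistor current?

Only D_A conducts; I_R ≈ 18 mA

Assume both conduct. Then node N would need to be at both 11−0.7 = 10.3 V and 10−0.7 = 9.3 V, which is impossible.
Assume only D_A conducts: V_N = 11 − 0.7 = 10.3 V, so I_R = 10.3/0.56 = 18.4 mA.
Check D_B: its anode-to-cathode voltage is 10 − 10.3 = -0.3 V < 0.7 V, so it is off. The assumption is consistent.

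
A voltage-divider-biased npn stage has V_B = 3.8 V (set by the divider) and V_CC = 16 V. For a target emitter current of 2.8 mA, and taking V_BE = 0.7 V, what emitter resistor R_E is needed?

R_E ≈ 1.1 kΩ

V_E = V_B − V_BE = 3.8 − 0.7 = 3.1 V.
R_E = V_E / I_E = 3.1 / 2.8 = 1.11 kΩ.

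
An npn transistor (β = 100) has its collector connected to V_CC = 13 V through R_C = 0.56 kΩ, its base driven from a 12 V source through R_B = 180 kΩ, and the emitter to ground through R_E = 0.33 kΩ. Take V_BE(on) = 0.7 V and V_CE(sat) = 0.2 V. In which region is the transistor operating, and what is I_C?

Assume active. Base-emitter loop: I_B = (V_BB − V_BE)/(R_B + (β+1)R_E) = (12 − 0.7)/(180 + 101×0.33) = 0.053 mA.
I_C = β·I_B = 100×0.053 = 5.3 mA.
V_CE = V_CC − I_C·R_C − I_E·R_E = 13 − 5.3×0.56 − 5.35×0.33 = 8.27 V > V_CE(sat), so the active-region assumption holds.

active; I_C ≈ 5.3 mA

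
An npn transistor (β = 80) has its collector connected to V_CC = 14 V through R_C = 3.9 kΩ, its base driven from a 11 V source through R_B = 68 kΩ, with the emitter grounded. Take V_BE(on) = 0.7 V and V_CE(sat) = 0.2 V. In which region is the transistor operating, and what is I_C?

Assume active: I_B = (11 − 0.7)/68 = 0.151 mA, giving I_C = β·I_B = 12.1 mA.
But then V_CE = 14 − 12.1×3.9 = -33.3 V < V_CE(sat) = 0.2 V — impossible in the active region.
So the transistor is saturated. With V_CE = 0.2 V, I_C = (V_CC − 0.2)/R_C = 13.8/3.9 = 3.54 mA.
Check: β·I_B = 12.1 mA > I_C = 3.54 mA, confirming saturation.

saturation; I_C ≈ 3.5 mA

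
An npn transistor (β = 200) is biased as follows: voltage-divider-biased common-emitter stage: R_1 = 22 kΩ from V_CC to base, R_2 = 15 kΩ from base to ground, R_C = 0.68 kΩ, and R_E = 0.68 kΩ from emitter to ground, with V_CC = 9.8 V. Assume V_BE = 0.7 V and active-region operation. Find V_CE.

V_CE ≈ 3.7 V

Thevenize the base divider: V_Th = V_CC·R_2/(R_1+R_2) = 9.8×15/37 = 3.97 V, R_Th = R_1‖R_2 = 8.92 kΩ.
Base-emitter loop: V_Th = I_B·R_Th + V_BE + (β+1)I_B·R_E, so I_B = (3.97 − 0.7) / (8.92 + 201×0.68) = 0.0225 mA.
I_C = β·I_B = 200×0.0225 = 4.5 mA, and I_E = (β+1)I_B = 4.52 mA.
V_CE = V_CC − I_C·R_C − I_E·R_E = 9.8 − 4.5×0.68 − 4.52×0.68 = 3.67 V.
V_CE = 3.67 V > 0.2 V confirms active-region operation.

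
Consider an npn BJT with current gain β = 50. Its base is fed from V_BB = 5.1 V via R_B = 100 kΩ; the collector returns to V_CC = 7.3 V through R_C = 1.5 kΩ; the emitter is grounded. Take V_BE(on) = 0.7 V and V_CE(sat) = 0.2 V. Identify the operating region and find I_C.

Assume active. Base-emitter loop: I_B = (V_BB − V_BE)/R_B = (5.1 − 0.7)/100 = 0.044 mA.
I_C = β·I_B = 50×0.044 = 2.2 mA.
V_CE = V_CC − I_C·R_C = 7.3 − 2.2×1.5 = 4 V > V_CE(sat), so the active-region assumption holds.

active; I_C ≈ 2.2 mA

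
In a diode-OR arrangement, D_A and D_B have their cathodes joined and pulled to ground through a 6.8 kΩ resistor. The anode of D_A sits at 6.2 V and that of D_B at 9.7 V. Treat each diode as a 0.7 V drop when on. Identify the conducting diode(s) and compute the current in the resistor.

Only D_B conducts; I_R ≈ 1.3 mA

Assume both conduct. Then node N would need to be at both 6.2−0.7 = 5.5 V and 9.7−0.7 = 9 V, which is impossible.
Assume only D_B conducts: V_N = 9.7 − 0.7 = 9 V, so I_R = 9/6.8 = 1.32 mA.
Check D_A: its anode-to-cathode voltage is 6.2 − 9 = -2.8 V < 0.7 V, so it is off. The assumption is consistent.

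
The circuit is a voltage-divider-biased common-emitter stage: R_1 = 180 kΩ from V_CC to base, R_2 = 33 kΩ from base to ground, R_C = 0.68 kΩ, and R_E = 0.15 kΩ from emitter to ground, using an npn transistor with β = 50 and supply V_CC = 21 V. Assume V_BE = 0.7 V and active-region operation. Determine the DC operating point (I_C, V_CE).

Thevenize the base divider: V_Th = V_CC·R_2/(R_1+R_2) = 21×33/213 = 3.25 V, R_Th = R_1‖R_2 = 27.9 kΩ.
Base-emitter loop: V_Th = I_B·R_Th + V_BE + (β+1)I_B·R_E, so I_B = (3.25 − 0.7) / (27.9 + 51×0.15) = 0.0719 mA.
I_C = β·I_B = 50×0.0719 = 3.59 mA, and I_E = (β+1)I_B = 3.66 mA.
V_CE = V_CC − I_C·R_C − I_E·R_E = 21 − 3.59×0.68 − 3.66×0.15 = 18 V.
V_CE = 18 V > 0.2 V confirms active-region operation.

I_C ≈ 3.6 mA, V_CE ≈ 18 V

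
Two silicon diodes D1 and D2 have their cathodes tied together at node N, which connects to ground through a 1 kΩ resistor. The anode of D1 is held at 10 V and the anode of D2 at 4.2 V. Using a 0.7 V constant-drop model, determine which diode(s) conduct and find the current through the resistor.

Assume both conduct. Then node N would need to be at both 10−0.7 = 9.3 V and 4.2−0.7 = 3.5 V, which is impossible.
Assume only D1 conducts: V_N = 10 − 0.7 = 9.3 V, so I_R = 9.3/1 = 9.3 mA.
Check D2: its anode-to-cathode voltage is 4.2 − 9.3 = -5.1 V < 0.7 V, so it is off. The assumption is consistent.

Only D1 conducts; I_R ≈ 9.3 mA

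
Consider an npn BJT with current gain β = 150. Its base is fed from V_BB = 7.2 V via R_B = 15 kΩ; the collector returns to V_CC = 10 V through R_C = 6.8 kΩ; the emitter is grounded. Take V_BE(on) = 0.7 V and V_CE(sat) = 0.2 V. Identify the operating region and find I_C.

Assume active: I_B = (7.2 − 0.7)/15 = 0.433 mA, giving I_C = β·I_B = 65 mA.
But then V_CE = 10 − 65×6.8 = -432 V < V_CE(sat) = 0.2 V — impossible in the active region.
So the transistor is saturated. With V_CE = 0.2 V, I_C = (V_CC − 0.2)/R_C = 9.8/6.8 = 1.44 mA.
Check: β·I_B = 65 mA > I_C = 1.44 mA, confirming saturation.

saturation; I_C ≈ 1.4 mA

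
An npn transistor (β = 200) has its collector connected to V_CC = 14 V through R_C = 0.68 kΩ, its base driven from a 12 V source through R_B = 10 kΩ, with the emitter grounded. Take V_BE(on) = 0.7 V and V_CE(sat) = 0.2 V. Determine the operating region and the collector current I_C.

saturation; I_C ≈ 20 mA

Assume active: I_B = (12 − 0.7)/10 = 1.13 mA, giving I_C = β·I_B = 226 mA.
But then V_CE = 14 − 226×0.68 = -140 V < V_CE(sat) = 0.2 V — impossible in the active region.
So the transistor is saturated. With V_CE = 0.2 V, I_C = (V_CC − 0.2)/R_C = 13.8/0.68 = 20.3 mA.
Check: β·I_B = 226 mA > I_C = 20.3 mA, confirming saturation.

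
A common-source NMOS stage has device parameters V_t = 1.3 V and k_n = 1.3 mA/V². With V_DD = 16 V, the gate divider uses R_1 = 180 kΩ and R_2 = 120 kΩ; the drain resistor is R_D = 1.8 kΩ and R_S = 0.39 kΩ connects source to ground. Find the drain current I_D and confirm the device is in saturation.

V_G = V_DD·R_2/(R_1+R_2) = 16×120/300 = 6.4 V.
Assume saturation: I_D = (k_n/2)(V_GS − V_t)² with V_GS = V_G − I_D·R_S = 6.4 − 0.39·I_D.
Substituting gives 0.0989·I_D² − 3.59·I_D + 16.9 = 0, with roots I_D = 5.57 or 30.7 mA.
The root I_D = 30.7 mA gives V_GS = -5.57 V ≤ V_t, so take I_D = 5.57 mA.
Then V_GS = 4.23 V and V_DS = V_DD − I_D(R_D+R_S) = 16 − 5.57×2.19 = 3.8 V.
Saturation requires V_DS ≥ V_GS − V_t = 2.93 V; 3.8 ≥ 2.93 ✓.

I_D ≈ 5.6 mA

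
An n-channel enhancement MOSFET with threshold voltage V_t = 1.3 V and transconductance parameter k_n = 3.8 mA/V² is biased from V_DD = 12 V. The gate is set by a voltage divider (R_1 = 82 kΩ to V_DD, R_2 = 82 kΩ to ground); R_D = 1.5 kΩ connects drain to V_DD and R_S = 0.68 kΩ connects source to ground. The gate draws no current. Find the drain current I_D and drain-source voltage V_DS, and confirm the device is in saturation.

I_D ≈ 4.6 mA, V_DS ≈ 1.9 V

V_G = V_DD·R_2/(R_1+R_2) = 12×82/164 = 6 V.
Assume saturation: I_D = (k_n/2)(V_GS − V_t)² with V_GS = V_G − I_D·R_S = 6 − 0.68·I_D.
Substituting gives 0.879·I_D² − 13.1·I_D + 42 = 0, with roots I_D = 4.62 or 10.3 mA.
The root I_D = 10.3 mA gives V_GS = -1.03 V ≤ V_t, so take I_D = 4.62 mA.
Then V_GS = 2.86 V and V_DS = V_DD − I_D(R_D+R_S) = 12 − 4.62×2.18 = 1.93 V.
Saturation requires V_DS ≥ V_GS − V_t = 1.56 V; 1.93 ≥ 1.56 ✓.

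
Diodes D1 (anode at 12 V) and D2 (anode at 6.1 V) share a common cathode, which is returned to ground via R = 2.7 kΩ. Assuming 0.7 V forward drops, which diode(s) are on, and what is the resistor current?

Only D1 conducts; I_R ≈ 4.2 mA

Assume both conduct. Then node N would need to be at both 12−0.7 = 11.3 V and 6.1−0.7 = 5.4 V, which is impossible.
Assume only D1 conducts: V_N = 12 − 0.7 = 11.3 V, so I_R = 11.3/2.7 = 4.19 mA.
Check D2: its anode-to-cathode voltage is 6.1 − 11.3 = -5.2 V < 0.7 V, so it is off. The assumption is consistent.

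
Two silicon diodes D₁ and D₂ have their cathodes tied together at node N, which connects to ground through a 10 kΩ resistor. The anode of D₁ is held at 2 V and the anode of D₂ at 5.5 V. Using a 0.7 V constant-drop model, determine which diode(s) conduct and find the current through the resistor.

Assume both conduct. Then node N would need to be at both 2−0.7 = 1.3 V and 5.5−0.7 = 4.8 V, which is impossible.
Assume only D₂ conducts: V_N = 5.5 − 0.7 = 4.8 V, so I_R = 4.8/10 = 0.48 mA.
Check D₁: its anode-to-cathode voltage is 2 − 4.8 = -2.8 V < 0.7 V, so it is off. The assumption is consistent.

Only D₂ conducts; I_R ≈ 0.48 mA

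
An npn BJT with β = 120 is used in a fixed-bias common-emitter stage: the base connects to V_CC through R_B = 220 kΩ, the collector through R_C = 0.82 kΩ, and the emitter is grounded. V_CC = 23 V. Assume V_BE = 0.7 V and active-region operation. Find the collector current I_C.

I_C ≈ 12 mA

Base loop: V_CC = I_B·R_B + V_BE, so I_B = (23 − 0.7)/220 kΩ = 0.101 mA.
In the active region I_C = β·I_B = 120 × 0.101 = 12.2 mA.
Collector loop: V_CE = V_CC − I_C·R_C = 23 − 12.2×0.82 = 13 V.
Since V_CE = 13 V > V_CE(sat) ≈ 0.2 V, the transistor is in the active region as assumed.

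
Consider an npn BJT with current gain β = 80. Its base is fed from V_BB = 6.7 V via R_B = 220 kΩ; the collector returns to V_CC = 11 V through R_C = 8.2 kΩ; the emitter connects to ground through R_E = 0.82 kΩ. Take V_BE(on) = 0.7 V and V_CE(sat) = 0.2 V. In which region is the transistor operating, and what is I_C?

saturation; I_C ≈ 1.2 mA

Assume active: I_B = (6.7 − 0.7)/(220 + 81×0.82) = 0.0209 mA, I_C = β·I_B = 1.68 mA.
Then V_CE = 11 − 1.68×8.2 − 1.7×0.82 = -4.13 V < 0.2 V — the active assumption fails.
Re-solve with V_CE = 0.2 V. KCL at the emitter: V_E/R_E = (V_BB−0.7−V_E)/R_B + (V_CC−0.2−V_E)/R_C, giving V_E = 0.999 V.
I_C = (V_CC − 0.2 − V_E)/R_C = (10.8 − 0.999)/8.2 = 1.2 mA.
Check: I_B = (6 − 0.999)/220 = 0.0227 mA, and β·I_B = 1.82 mA > I_C, confirming saturation.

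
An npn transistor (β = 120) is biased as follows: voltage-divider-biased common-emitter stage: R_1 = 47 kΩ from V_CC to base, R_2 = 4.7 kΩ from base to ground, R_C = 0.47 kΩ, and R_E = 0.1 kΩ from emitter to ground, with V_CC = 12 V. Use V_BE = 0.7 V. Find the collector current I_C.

Thevenize the base divider: V_Th = V_CC·R_2/(R_1+R_2) = 12×4.7/51.7 = 1.09 V, R_Th = R_1‖R_2 = 4.27 kΩ.
Base-emitter loop: V_Th = I_B·R_Th + V_BE + (β+1)I_B·R_E, so I_B = (1.09 − 0.7) / (4.27 + 121×0.1) = 0.0239 mA.
I_C = β·I_B = 120×0.0239 = 2.87 mA, and I_E = (β+1)I_B = 2.89 mA.
V_CE = V_CC − I_C·R_C − I_E·R_E = 12 − 2.87×0.47 − 2.89×0.1 = 10.4 V.
V_CE = 10.4 V > 0.2 V confirms active-region operation.

I_C ≈ 2.9 mA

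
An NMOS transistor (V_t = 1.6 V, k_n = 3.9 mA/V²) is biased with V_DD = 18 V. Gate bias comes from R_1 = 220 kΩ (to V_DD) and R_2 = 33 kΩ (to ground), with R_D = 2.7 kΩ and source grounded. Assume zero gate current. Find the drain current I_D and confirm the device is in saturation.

V_G = V_DD·R_2/(R_1+R_2) = 18×33/253 = 2.35 V. With the source grounded, V_GS = V_G = 2.35 V.
Assume saturation: I_D = (k_n/2)(V_GS − V_t)² = (3.9/2)×(2.35 − 1.6)² = 1.95×0.748² = 1.09 mA.
V_DS = V_DD − I_D·R_D = 18 − 1.09×2.7 = 15.1 V.
Saturation requires V_DS ≥ V_GS − V_t = 0.748 V; 15.1 ≥ 0.748 ✓.

I_D ≈ 1.1 mA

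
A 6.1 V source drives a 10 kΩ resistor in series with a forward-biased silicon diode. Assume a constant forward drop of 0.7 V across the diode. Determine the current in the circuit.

I ≈ 0.54 mA

KVL around the loop: 6.1 = V_D + I·R = 0.7 + I × 10 kΩ.
So I = (6.1 − 0.7) / 10 kΩ = 5.4 / 10 = 0.54 mA.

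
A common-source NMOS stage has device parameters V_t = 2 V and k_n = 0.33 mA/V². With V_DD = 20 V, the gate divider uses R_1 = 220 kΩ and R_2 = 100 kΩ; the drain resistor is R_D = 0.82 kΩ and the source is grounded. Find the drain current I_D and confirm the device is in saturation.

I_D ≈ 3 mA

V_G = V_DD·R_2/(R_1+R_2) = 20×100/320 = 6.25 V. With the source grounded, V_GS = V_G = 6.25 V.
Assume saturation: I_D = (k_n/2)(V_GS − V_t)² = (0.33/2)×(6.25 − 2)² = 0.165×4.25² = 2.98 mA.
V_DS = V_DD − I_D·R_D = 20 − 2.98×0.82 = 17.6 V.
Saturation requires V_DS ≥ V_GS − V_t = 4.25 V; 17.6 ≥ 4.25 ✓.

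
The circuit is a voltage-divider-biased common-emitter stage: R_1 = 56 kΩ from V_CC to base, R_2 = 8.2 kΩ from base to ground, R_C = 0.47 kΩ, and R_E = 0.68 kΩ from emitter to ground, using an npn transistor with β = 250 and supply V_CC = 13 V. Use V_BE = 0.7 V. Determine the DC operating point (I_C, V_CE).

I_C ≈ 1.4 mA, V_CE ≈ 11 V

Thevenize the base divider: V_Th = V_CC·R_2/(R_1+R_2) = 13×8.2/64.2 = 1.66 V, R_Th = R_1‖R_2 = 7.15 kΩ.
Base-emitter loop: V_Th = I_B·R_Th + V_BE + (β+1)I_B·R_E, so I_B = (1.66 − 0.7) / (7.15 + 251×0.68) = 0.0054 mA.
I_C = β·I_B = 250×0.0054 = 1.35 mA, and I_E = (β+1)I_B = 1.36 mA.
V_CE = V_CC − I_C·R_C − I_E·R_E = 13 − 1.35×0.47 − 1.36×0.68 = 11.4 V.
V_CE = 11.4 V > 0.2 V confirms active-region operation.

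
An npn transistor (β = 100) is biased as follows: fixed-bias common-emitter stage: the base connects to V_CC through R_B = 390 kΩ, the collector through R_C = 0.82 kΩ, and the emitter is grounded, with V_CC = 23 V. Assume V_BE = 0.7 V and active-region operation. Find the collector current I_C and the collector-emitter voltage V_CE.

Base loop: V_CC = I_B·R_B + V_BE, so I_B = (23 − 0.7)/390 kΩ = 0.0572 mA.
In the active region I_C = β·I_B = 100 × 0.0572 = 5.72 mA.
Collector loop: V_CE = V_CC − I_C·R_C = 23 − 5.72×0.82 = 18.3 V.
Since V_CE = 18.3 V > V_CE(sat) ≈ 0.2 V, the transistor is in the active region as assumed.

I_C ≈ 5.7 mA, V_CE ≈ 18 V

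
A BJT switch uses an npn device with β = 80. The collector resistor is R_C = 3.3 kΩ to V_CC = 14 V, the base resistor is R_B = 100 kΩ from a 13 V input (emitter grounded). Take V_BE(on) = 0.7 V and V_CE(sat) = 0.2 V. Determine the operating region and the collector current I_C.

Assume active: I_B = (13 − 0.7)/100 = 0.123 mA, giving I_C = β·I_B = 9.84 mA.
But then V_CE = 14 − 9.84×3.3 = -18.5 V < V_CE(sat) = 0.2 V — impossible in the active region.
So the transistor is saturated. With V_CE = 0.2 V, I_C = (V_CC − 0.2)/R_C = 13.8/3.3 = 4.18 mA.
Check: β·I_B = 9.84 mA > I_C = 4.18 mA, confirming saturation.

saturation; I_C ≈ 4.2 mA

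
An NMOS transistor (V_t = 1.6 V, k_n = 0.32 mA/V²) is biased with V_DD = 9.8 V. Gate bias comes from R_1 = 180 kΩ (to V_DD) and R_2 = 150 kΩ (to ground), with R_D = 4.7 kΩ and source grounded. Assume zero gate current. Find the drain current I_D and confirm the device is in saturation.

I_D ≈ 1.3 mA

V_G = V_DD·R_2/(R_1+R_2) = 9.8×150/330 = 4.45 V. With the source grounded, V_GS = V_G = 4.45 V.
Assume saturation: I_D = (k_n/2)(V_GS − V_t)² = (0.32/2)×(4.45 − 1.6)² = 0.16×2.85² = 1.3 mA.
V_DS = V_DD − I_D·R_D = 9.8 − 1.3×4.7 = 3.67 V.
Saturation requires V_DS ≥ V_GS − V_t = 2.85 V; 3.67 ≥ 2.85 ✓.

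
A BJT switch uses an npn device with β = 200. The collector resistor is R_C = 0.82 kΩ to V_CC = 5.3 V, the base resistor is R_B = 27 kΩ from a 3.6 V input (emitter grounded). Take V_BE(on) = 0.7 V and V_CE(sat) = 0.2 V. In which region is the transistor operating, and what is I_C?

Assume active: I_B = (3.6 − 0.7)/27 = 0.107 mA, giving I_C = β·I_B = 21.5 mA.
But then V_CE = 5.3 − 21.5×0.82 = -12.3 V < V_CE(sat) = 0.2 V — impossible in the active region.
So the transistor is saturated. With V_CE = 0.2 V, I_C = (V_CC − 0.2)/R_C = 5.1/0.82 = 6.22 mA.
Check: β·I_B = 21.5 mA > I_C = 6.22 mA, confirming saturation.

saturation; I_C ≈ 6.2 mA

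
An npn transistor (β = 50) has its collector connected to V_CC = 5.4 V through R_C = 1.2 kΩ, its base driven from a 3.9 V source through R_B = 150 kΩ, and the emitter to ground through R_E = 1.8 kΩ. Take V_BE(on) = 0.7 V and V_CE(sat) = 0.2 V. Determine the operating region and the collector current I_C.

active; I_C ≈ 0.66 mA

Assume active. Base-emitter loop: I_B = (V_BB − V_BE)/(R_B + (β+1)R_E) = (3.9 − 0.7)/(150 + 51×1.8) = 0.0132 mA.
I_C = β·I_B = 50×0.0132 = 0.662 mA.
V_CE = V_CC − I_C·R_C − I_E·R_E = 5.4 − 0.662×1.2 − 0.675×1.8 = 3.39 V > V_CE(sat), so the active-region assumption holds.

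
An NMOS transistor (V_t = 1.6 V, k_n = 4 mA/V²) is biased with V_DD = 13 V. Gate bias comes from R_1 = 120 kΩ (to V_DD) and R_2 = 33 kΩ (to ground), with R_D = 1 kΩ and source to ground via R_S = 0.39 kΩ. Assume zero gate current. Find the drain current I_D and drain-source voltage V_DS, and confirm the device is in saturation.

I_D ≈ 1.1 mA, V_DS ≈ 11 V

V_G = V_DD·R_2/(R_1+R_2) = 13×33/153 = 2.8 V.
Assume saturation: I_D = (k_n/2)(V_GS − V_t)² with V_GS = V_G − I_D·R_S = 2.8 − 0.39·I_D.
Substituting gives 0.304·I_D² − 2.88·I_D + 2.9 = 0, with roots I_D = 1.15 or 8.32 mA.
The root I_D = 8.32 mA gives V_GS = -0.439 V ≤ V_t, so take I_D = 1.15 mA.
Then V_GS = 2.36 V and V_DS = V_DD − I_D(R_D+R_S) = 13 − 1.15×1.39 = 11.4 V.
Saturation requires V_DS ≥ V_GS − V_t = 0.757 V; 11.4 ≥ 0.757 ✓.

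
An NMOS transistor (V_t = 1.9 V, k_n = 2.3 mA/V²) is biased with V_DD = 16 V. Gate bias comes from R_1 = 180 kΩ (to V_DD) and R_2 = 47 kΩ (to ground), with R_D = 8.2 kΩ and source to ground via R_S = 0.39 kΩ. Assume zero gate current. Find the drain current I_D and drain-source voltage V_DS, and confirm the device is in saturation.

I_D ≈ 1.1 mA, V_DS ≈ 6.5 V

V_G = V_DD·R_2/(R_1+R_2) = 16×47/227 = 3.31 V.
Assume saturation: I_D = (k_n/2)(V_GS − V_t)² with V_GS = V_G − I_D·R_S = 3.31 − 0.39·I_D.
Substituting gives 0.175·I_D² − 2.27·I_D + 2.3 = 0, with roots I_D = 1.11 or 11.9 mA.
The root I_D = 11.9 mA gives V_GS = -1.31 V ≤ V_t, so take I_D = 1.11 mA.
Then V_GS = 2.88 V and V_DS = V_DD − I_D(R_D+R_S) = 16 − 1.11×8.59 = 6.49 V.
Saturation requires V_DS ≥ V_GS − V_t = 0.981 V; 6.49 ≥ 0.981 ✓.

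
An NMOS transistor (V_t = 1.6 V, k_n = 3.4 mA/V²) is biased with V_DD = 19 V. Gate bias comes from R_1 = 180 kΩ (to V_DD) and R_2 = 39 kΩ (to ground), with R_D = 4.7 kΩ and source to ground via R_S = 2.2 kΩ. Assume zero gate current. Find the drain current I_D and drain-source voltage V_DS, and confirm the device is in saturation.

I_D ≈ 0.55 mA, V_DS ≈ 15 V

V_G = V_DD·R_2/(R_1+R_2) = 19×39/219 = 3.38 V.
Assume saturation: I_D = (k_n/2)(V_GS − V_t)² with V_GS = V_G − I_D·R_S = 3.38 − 2.2·I_D.
Substituting gives 8.23·I_D² − 14.3·I_D + 5.41 = 0, with roots I_D = 0.552 or 1.19 mA.
The root I_D = 1.19 mA gives V_GS = 0.763 V ≤ V_t, so take I_D = 0.552 mA.
Then V_GS = 2.17 V and V_DS = V_DD − I_D(R_D+R_S) = 19 − 0.552×6.9 = 15.2 V.
Saturation requires V_DS ≥ V_GS − V_t = 0.57 V; 15.2 ≥ 0.57 ✓.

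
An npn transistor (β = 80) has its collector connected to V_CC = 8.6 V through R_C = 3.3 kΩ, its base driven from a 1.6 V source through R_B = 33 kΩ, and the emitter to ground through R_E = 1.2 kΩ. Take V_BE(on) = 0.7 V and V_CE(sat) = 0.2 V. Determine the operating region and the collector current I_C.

Assume active. Base-emitter loop: I_B = (V_BB − V_BE)/(R_B + (β+1)R_E) = (1.6 − 0.7)/(33 + 81×1.2) = 0.00691 mA.
I_C = β·I_B = 80×0.00691 = 0.553 mA.
V_CE = V_CC − I_C·R_C − I_E·R_E = 8.6 − 0.553×3.3 − 0.56×1.2 = 6.1 V > V_CE(sat), so the active-region assumption holds.

active; I_C ≈ 0.55 mA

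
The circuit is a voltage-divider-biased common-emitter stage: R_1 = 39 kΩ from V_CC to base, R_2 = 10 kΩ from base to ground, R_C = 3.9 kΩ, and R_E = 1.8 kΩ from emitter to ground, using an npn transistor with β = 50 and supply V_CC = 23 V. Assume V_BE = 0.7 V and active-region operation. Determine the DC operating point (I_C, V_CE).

Thevenize the base divider: V_Th = V_CC·R_2/(R_1+R_2) = 23×10/49 = 4.69 V, R_Th = R_1‖R_2 = 7.96 kΩ.
Base-emitter loop: V_Th = I_B·R_Th + V_BE + (β+1)I_B·R_E, so I_B = (4.69 − 0.7) / (7.96 + 51×1.8) = 0.04 mA.
I_C = β·I_B = 50×0.04 = 2 mA, and I_E = (β+1)I_B = 2.04 mA.
V_CE = V_CC − I_C·R_C − I_E·R_E = 23 − 2×3.9 − 2.04×1.8 = 11.5 V.
V_CE = 11.5 V > 0.2 V confirms active-region operation.

I_C ≈ 2 mA, V_CE ≈ 12 V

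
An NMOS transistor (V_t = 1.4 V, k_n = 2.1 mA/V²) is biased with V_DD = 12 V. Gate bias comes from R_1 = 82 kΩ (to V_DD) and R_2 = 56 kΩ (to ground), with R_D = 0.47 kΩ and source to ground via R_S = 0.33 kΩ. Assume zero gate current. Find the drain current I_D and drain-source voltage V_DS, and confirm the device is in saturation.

I_D ≈ 4.3 mA, V_DS ≈ 8.5 V

V_G = V_DD·R_2/(R_1+R_2) = 12×56/138 = 4.87 V.
Assume saturation: I_D = (k_n/2)(V_GS − V_t)² with V_GS = V_G − I_D·R_S = 4.87 − 0.33·I_D.
Substituting gives 0.114·I_D² − 3.4·I_D + 12.6 = 0, with roots I_D = 4.35 or 25.4 mA.
The root I_D = 25.4 mA gives V_GS = -3.52 V ≤ V_t, so take I_D = 4.35 mA.
Then V_GS = 3.43 V and V_DS = V_DD − I_D(R_D+R_S) = 12 − 4.35×0.8 = 8.52 V.
Saturation requires V_DS ≥ V_GS − V_t = 2.03 V; 8.52 ≥ 2.03 ✓.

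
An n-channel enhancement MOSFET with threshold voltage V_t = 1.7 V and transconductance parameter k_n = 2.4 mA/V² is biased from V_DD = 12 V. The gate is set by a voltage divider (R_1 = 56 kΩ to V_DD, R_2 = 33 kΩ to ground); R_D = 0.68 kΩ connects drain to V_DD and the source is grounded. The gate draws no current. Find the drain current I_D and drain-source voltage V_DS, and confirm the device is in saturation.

I_D ≈ 9.1 mA, V_DS ≈ 5.8 V

V_G = V_DD·R_2/(R_1+R_2) = 12×33/89 = 4.45 V. With the source grounded, V_GS = V_G = 4.45 V.
Assume saturation: I_D = (k_n/2)(V_GS − V_t)² = (2.4/2)×(4.45 − 1.7)² = 1.2×2.75² = 9.07 mA.
V_DS = V_DD − I_D·R_D = 12 − 9.07×0.68 = 5.83 V.
Saturation requires V_DS ≥ V_GS − V_t = 2.75 V; 5.83 ≥ 2.75 ✓.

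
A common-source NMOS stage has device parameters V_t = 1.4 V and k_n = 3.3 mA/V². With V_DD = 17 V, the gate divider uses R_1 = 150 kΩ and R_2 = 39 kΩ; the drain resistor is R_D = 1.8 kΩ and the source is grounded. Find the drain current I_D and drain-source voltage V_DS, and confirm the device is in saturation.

I_D ≈ 7.3 mA, V_DS ≈ 3.8 V

V_G = V_DD·R_2/(R_1+R_2) = 17×39/189 = 3.51 V. With the source grounded, V_GS = V_G = 3.51 V.
Assume saturation: I_D = (k_n/2)(V_GS − V_t)² = (3.3/2)×(3.51 − 1.4)² = 1.65×2.11² = 7.33 mA.
V_DS = V_DD − I_D·R_D = 17 − 7.33×1.8 = 3.8 V.
Saturation requires V_DS ≥ V_GS − V_t = 2.11 V; 3.8 ≥ 2.11 ✓.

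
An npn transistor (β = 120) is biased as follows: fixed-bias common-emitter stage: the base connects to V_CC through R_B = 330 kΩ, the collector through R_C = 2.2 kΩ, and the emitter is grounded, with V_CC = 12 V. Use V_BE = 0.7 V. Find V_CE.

Base loop: V_CC = I_B·R_B + V_BE, so I_B = (12 − 0.7)/330 kΩ = 0.0342 mA.
In the active region I_C = β·I_B = 120 × 0.0342 = 4.11 mA.
Collector loop: V_CE = V_CC − I_C·R_C = 12 − 4.11×2.2 = 2.96 V.
Since V_CE = 2.96 V > V_CE(sat) ≈ 0.2 V, the transistor is in the active region as assumed.

V_CE ≈ 3 V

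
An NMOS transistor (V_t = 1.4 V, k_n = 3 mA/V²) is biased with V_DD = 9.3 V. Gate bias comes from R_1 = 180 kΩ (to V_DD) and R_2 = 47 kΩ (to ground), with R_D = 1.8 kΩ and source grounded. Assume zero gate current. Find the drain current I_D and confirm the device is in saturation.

V_G = V_DD·R_2/(R_1+R_2) = 9.3×47/227 = 1.93 V. With the source grounded, V_GS = V_G = 1.93 V.
Assume saturation: I_D = (k_n/2)(V_GS − V_t)² = (3/2)×(1.93 − 1.4)² = 1.5×0.526² = 0.414 mA.
V_DS = V_DD − I_D·R_D = 9.3 − 0.414×1.8 = 8.55 V.
Saturation requires V_DS ≥ V_GS − V_t = 0.526 V; 8.55 ≥ 0.526 ✓.

I_D ≈ 0.41 mA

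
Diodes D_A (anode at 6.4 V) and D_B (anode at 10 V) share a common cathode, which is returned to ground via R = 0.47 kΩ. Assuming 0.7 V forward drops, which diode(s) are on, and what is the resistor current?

Only D_B conducts; I_R ≈ 20 mA

Assume both conduct. Then node N would need to be at both 6.4−0.7 = 5.7 V and 10−0.7 = 9.3 V, which is impossible.
Assume only D_B conducts: V_N = 10 − 0.7 = 9.3 V, so I_R = 9.3/0.47 = 19.8 mA.
Check D_A: its anode-to-cathode voltage is 6.4 − 9.3 = -2.9 V < 0.7 V, so it is off. The assumption is consistent.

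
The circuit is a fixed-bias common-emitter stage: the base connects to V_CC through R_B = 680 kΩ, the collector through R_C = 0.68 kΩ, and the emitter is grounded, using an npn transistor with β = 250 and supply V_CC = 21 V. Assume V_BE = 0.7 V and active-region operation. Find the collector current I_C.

Base loop: V_CC = I_B·R_B + V_BE, so I_B = (21 − 0.7)/680 kΩ = 0.0299 mA.
In the active region I_C = β·I_B = 250 × 0.0299 = 7.46 mA.
Collector loop: V_CE = V_CC − I_C·R_C = 21 − 7.46×0.68 = 15.9 V.
Since V_CE = 15.9 V > V_CE(sat) ≈ 0.2 V, the transistor is in the active region as assumed.

I_C ≈ 7.5 mA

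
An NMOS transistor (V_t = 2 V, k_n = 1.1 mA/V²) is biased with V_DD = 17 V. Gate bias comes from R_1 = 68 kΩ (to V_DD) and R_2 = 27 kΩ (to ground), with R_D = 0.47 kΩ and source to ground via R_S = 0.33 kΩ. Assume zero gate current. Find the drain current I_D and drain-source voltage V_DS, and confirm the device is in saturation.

V_G = V_DD·R_2/(R_1+R_2) = 17×27/95 = 4.83 V.
Assume saturation: I_D = (k_n/2)(V_GS − V_t)² with V_GS = V_G − I_D·R_S = 4.83 − 0.33·I_D.
Substituting gives 0.0599·I_D² − 2.03·I_D + 4.41 = 0, with roots I_D = 2.34 or 31.5 mA.
The root I_D = 31.5 mA gives V_GS = -5.57 V ≤ V_t, so take I_D = 2.34 mA.
Then V_GS = 4.06 V and V_DS = V_DD − I_D(R_D+R_S) = 17 − 2.34×0.8 = 15.1 V.
Saturation requires V_DS ≥ V_GS − V_t = 2.06 V; 15.1 ≥ 2.06 ✓.

I_D ≈ 2.3 mA, V_DS ≈ 15 V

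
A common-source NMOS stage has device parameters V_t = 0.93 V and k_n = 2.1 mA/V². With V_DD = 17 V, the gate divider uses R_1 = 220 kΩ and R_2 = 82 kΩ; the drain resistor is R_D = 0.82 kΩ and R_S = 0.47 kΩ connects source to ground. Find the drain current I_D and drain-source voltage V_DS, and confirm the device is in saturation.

I_D ≈ 3.8 mA, V_DS ≈ 12 V

V_G = V_DD·R_2/(R_1+R_2) = 17×82/302 = 4.62 V.
Assume saturation: I_D = (k_n/2)(V_GS − V_t)² with V_GS = V_G − I_D·R_S = 4.62 − 0.47·I_D.
Substituting gives 0.232·I_D² − 4.64·I_D + 14.3 = 0, with roots I_D = 3.8 or 16.2 mA.
The root I_D = 16.2 mA gives V_GS = -3 V ≤ V_t, so take I_D = 3.8 mA.
Then V_GS = 2.83 V and V_DS = V_DD − I_D(R_D+R_S) = 17 − 3.8×1.29 = 12.1 V.
Saturation requires V_DS ≥ V_GS − V_t = 1.9 V; 12.1 ≥ 1.9 ✓.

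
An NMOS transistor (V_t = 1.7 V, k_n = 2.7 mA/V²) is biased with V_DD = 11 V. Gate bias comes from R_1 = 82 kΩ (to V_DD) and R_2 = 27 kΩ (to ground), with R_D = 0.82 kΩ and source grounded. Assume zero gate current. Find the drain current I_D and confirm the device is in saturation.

V_G = V_DD·R_2/(R_1+R_2) = 11×27/109 = 2.72 V. With the source grounded, V_GS = V_G = 2.72 V.
Assume saturation: I_D = (k_n/2)(V_GS − V_t)² = (2.7/2)×(2.72 − 1.7)² = 1.35×1.02² = 1.42 mA.
V_DS = V_DD − I_D·R_D = 11 − 1.42×0.82 = 9.84 V.
Saturation requires V_DS ≥ V_GS − V_t = 1.02 V; 9.84 ≥ 1.02 ✓.

I_D ≈ 1.4 mA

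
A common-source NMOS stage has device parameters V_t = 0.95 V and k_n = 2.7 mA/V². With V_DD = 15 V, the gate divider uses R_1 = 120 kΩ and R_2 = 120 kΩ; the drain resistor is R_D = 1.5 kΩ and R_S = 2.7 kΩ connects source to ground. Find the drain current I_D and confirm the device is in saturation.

V_G = V_DD·R_2/(R_1+R_2) = 15×120/240 = 7.5 V.
Assume saturation: I_D = (k_n/2)(V_GS − V_t)² with V_GS = V_G − I_D·R_S = 7.5 − 2.7·I_D.
Substituting gives 9.84·I_D² − 48.7·I_D + 57.9 = 0, with roots I_D = 1.98 or 2.98 mA.
The root I_D = 2.98 mA gives V_GS = -0.535 V ≤ V_t, so take I_D = 1.98 mA.
Then V_GS = 2.16 V and V_DS = V_DD − I_D(R_D+R_S) = 15 − 1.98×4.2 = 6.69 V.
Saturation requires V_DS ≥ V_GS − V_t = 1.21 V; 6.69 ≥ 1.21 ✓.

I_D ≈ 2 mA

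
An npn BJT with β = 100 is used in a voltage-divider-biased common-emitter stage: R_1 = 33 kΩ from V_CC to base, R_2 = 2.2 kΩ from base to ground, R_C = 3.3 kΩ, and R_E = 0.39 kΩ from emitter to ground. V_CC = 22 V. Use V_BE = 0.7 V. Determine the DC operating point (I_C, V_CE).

I_C ≈ 1.6 mA, V_CE ≈ 16 V

Thevenize the base divider: V_Th = V_CC·R_2/(R_1+R_2) = 22×2.2/35.2 = 1.38 V, R_Th = R_1‖R_2 = 2.06 kΩ.
Base-emitter loop: V_Th = I_B·R_Th + V_BE + (β+1)I_B·R_E, so I_B = (1.38 − 0.7) / (2.06 + 101×0.39) = 0.0163 mA.
I_C = β·I_B = 100×0.0163 = 1.63 mA, and I_E = (β+1)I_B = 1.64 mA.
V_CE = V_CC − I_C·R_C − I_E·R_E = 22 − 1.63×3.3 − 1.64×0.39 = 16 V.
V_CE = 16 V > 0.2 V confirms active-region operation.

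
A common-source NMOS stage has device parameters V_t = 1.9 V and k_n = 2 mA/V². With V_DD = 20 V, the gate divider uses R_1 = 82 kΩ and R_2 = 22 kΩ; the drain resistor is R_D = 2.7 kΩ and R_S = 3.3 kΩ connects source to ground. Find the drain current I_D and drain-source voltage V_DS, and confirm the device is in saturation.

I_D ≈ 0.49 mA, V_DS ≈ 17 V

V_G = V_DD·R_2/(R_1+R_2) = 20×22/104 = 4.23 V.
Assume saturation: I_D = (k_n/2)(V_GS − V_t)² with V_GS = V_G − I_D·R_S = 4.23 − 3.3·I_D.
Substituting gives 10.9·I_D² − 16.4·I_D + 5.43 = 0, with roots I_D = 0.493 or 1.01 mA.
The root I_D = 1.01 mA gives V_GS = 0.895 V ≤ V_t, so take I_D = 0.493 mA.
Then V_GS = 2.6 V and V_DS = V_DD − I_D(R_D+R_S) = 20 − 0.493×6 = 17 V.
Saturation requires V_DS ≥ V_GS − V_t = 0.702 V; 17 ≥ 0.702 ✓.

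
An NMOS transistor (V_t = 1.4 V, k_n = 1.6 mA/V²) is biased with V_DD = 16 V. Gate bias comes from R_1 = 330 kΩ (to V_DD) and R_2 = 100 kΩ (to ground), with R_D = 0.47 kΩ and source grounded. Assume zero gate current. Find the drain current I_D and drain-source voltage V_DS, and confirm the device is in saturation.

V_G = V_DD·R_2/(R_1+R_2) = 16×100/430 = 3.72 V. With the source grounded, V_GS = V_G = 3.72 V.
Assume saturation: I_D = (k_n/2)(V_GS − V_t)² = (1.6/2)×(3.72 − 1.4)² = 0.8×2.32² = 4.31 mA.
V_DS = V_DD − I_D·R_D = 16 − 4.31×0.47 = 14 V.
Saturation requires V_DS ≥ V_GS − V_t = 2.32 V; 14 ≥ 2.32 ✓.

I_D ≈ 4.3 mA, V_DS ≈ 14 V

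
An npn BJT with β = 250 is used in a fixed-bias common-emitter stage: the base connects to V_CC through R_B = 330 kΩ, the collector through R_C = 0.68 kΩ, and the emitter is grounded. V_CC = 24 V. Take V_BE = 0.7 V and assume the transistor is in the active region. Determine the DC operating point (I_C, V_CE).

I_C ≈ 18 mA, V_CE ≈ 12 V

Base loop: V_CC = I_B·R_B + V_BE, so I_B = (24 − 0.7)/330 kΩ = 0.0706 mA.
In the active region I_C = β·I_B = 250 × 0.0706 = 17.7 mA.
Collector loop: V_CE = V_CC − I_C·R_C = 24 − 17.7×0.68 = 12 V.
Since V_CE = 12 V > V_CE(sat) ≈ 0.2 V, the transistor is in the active region as assumed.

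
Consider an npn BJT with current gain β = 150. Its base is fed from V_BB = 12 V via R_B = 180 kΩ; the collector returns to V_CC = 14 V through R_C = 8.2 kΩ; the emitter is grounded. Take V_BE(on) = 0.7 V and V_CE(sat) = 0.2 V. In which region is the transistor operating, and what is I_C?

Assume active: I_B = (12 − 0.7)/180 = 0.0628 mA, giving I_C = β·I_B = 9.42 mA.
But then V_CE = 14 − 9.42×8.2 = -63.2 V < V_CE(sat) = 0.2 V — impossible in the active region.
So the transistor is saturated. With V_CE = 0.2 V, I_C = (V_CC − 0.2)/R_C = 13.8/8.2 = 1.68 mA.
Check: β·I_B = 9.42 mA > I_C = 1.68 mA, confirming saturation.

saturation; I_C ≈ 1.7 mA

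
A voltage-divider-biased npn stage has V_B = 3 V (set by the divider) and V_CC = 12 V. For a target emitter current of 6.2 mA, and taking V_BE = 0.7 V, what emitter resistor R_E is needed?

R_E ≈ 0.37 kΩ

V_E = V_B − V_BE = 3 − 0.7 = 2.3 V.
R_E = V_E / I_E = 2.3 / 6.2 = 0.371 kΩ.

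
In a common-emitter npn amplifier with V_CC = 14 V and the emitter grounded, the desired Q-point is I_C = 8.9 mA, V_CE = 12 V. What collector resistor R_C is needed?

Collector loop: V_CC = I_C·R_C + V_CE.
R_C = (V_CC − V_CE)/I_C = (14 − 12)/8.9 = 0.225 kΩ.

R_C ≈ 0.22 kΩ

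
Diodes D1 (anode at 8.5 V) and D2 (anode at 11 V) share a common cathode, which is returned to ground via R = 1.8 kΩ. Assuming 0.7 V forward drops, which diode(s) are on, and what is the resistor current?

Only D2 conducts; I_R ≈ 5.7 mA

Assume both conduct. Then node N would need to be at both 8.5−0.7 = 7.8 V and 11−0.7 = 10.3 V, which is impossible.
Assume only D2 conducts: V_N = 11 − 0.7 = 10.3 V, so I_R = 10.3/1.8 = 5.72 mA.
Check D1: its anode-to-cathode voltage is 8.5 − 10.3 = -1.8 V < 0.7 V, so it is off. The assumption is consistent.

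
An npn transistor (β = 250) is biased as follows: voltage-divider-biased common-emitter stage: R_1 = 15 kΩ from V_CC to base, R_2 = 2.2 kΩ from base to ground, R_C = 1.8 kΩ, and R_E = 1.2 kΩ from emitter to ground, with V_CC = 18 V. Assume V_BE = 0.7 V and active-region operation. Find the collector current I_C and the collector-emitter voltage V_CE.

Thevenize the base divider: V_Th = V_CC·R_2/(R_1+R_2) = 18×2.2/17.2 = 2.3 V, R_Th = R_1‖R_2 = 1.92 kΩ.
Base-emitter loop: V_Th = I_B·R_Th + V_BE + (β+1)I_B·R_E, so I_B = (2.3 − 0.7) / (1.92 + 251×1.2) = 0.00529 mA.
I_C = β·I_B = 250×0.00529 = 1.32 mA, and I_E = (β+1)I_B = 1.33 mA.
V_CE = V_CC − I_C·R_C − I_E·R_E = 18 − 1.32×1.8 − 1.33×1.2 = 14 V.
V_CE = 14 V > 0.2 V confirms active-region operation.

I_C ≈ 1.3 mA, V_CE ≈ 14 V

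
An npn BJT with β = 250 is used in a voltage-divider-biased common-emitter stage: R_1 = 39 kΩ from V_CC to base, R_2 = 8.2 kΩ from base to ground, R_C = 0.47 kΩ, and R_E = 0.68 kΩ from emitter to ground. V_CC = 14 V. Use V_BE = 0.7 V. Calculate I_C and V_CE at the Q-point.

I_C ≈ 2.4 mA, V_CE ≈ 11 V

Thevenize the base divider: V_Th = V_CC·R_2/(R_1+R_2) = 14×8.2/47.2 = 2.43 V, R_Th = R_1‖R_2 = 6.78 kΩ.
Base-emitter loop: V_Th = I_B·R_Th + V_BE + (β+1)I_B·R_E, so I_B = (2.43 − 0.7) / (6.78 + 251×0.68) = 0.00976 mA.
I_C = β·I_B = 250×0.00976 = 2.44 mA, and I_E = (β+1)I_B = 2.45 mA.
V_CE = V_CC − I_C·R_C − I_E·R_E = 14 − 2.44×0.47 − 2.45×0.68 = 11.2 V.
V_CE = 11.2 V > 0.2 V confirms active-region operation.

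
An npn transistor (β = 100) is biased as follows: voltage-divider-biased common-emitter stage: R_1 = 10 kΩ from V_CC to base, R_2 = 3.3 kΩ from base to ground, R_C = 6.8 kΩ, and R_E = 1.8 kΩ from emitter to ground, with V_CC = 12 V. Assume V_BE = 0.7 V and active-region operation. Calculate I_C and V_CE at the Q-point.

Thevenize the base divider: V_Th = V_CC·R_2/(R_1+R_2) = 12×3.3/13.3 = 2.98 V, R_Th = R_1‖R_2 = 2.48 kΩ.
Base-emitter loop: V_Th = I_B·R_Th + V_BE + (β+1)I_B·R_E, so I_B = (2.98 − 0.7) / (2.48 + 101×1.8) = 0.0124 mA.
I_C = β·I_B = 100×0.0124 = 1.24 mA, and I_E = (β+1)I_B = 1.25 mA.
V_CE = V_CC − I_C·R_C − I_E·R_E = 12 − 1.24×6.8 − 1.25×1.8 = 1.35 V.
V_CE = 1.35 V > 0.2 V confirms active-region operation.

I_C ≈ 1.2 mA, V_CE ≈ 1.3 V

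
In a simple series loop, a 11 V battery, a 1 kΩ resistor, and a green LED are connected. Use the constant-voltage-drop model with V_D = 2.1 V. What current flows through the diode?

I ≈ 8.9 mA

KVL around the loop: 11 = V_D + I·R = 2.1 + I × 1 kΩ.
So I = (11 − 2.1) / 1 kΩ = 8.9 / 1 = 8.9 mA.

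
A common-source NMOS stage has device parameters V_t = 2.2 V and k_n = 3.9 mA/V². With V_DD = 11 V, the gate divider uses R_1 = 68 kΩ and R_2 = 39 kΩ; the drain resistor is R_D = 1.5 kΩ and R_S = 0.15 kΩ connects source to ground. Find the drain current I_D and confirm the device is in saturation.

V_G = V_DD·R_2/(R_1+R_2) = 11×39/107 = 4.01 V.
Assume saturation: I_D = (k_n/2)(V_GS − V_t)² with V_GS = V_G − I_D·R_S = 4.01 − 0.15·I_D.
Substituting gives 0.0439·I_D² − 2.06·I_D + 6.38 = 0, with roots I_D = 3.34 or 43.6 mA.
The root I_D = 43.6 mA gives V_GS = -2.53 V ≤ V_t, so take I_D = 3.34 mA.
Then V_GS = 3.51 V and V_DS = V_DD − I_D(R_D+R_S) = 11 − 3.34×1.65 = 5.49 V.
Saturation requires V_DS ≥ V_GS − V_t = 1.31 V; 5.49 ≥ 1.31 ✓.

I_D ≈ 3.3 mA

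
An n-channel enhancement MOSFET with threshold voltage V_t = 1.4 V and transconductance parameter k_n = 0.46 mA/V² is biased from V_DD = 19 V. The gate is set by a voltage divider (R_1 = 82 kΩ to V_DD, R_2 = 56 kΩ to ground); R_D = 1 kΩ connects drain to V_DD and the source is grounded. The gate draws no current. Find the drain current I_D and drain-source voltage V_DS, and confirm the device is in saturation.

V_G = V_DD·R_2/(R_1+R_2) = 19×56/138 = 7.71 V. With the source grounded, V_GS = V_G = 7.71 V.
Assume saturation: I_D = (k_n/2)(V_GS − V_t)² = (0.46/2)×(7.71 − 1.4)² = 0.23×6.31² = 9.16 mA.
V_DS = V_DD − I_D·R_D = 19 − 9.16×1 = 9.84 V.
Saturation requires V_DS ≥ V_GS − V_t = 6.31 V; 9.84 ≥ 6.31 ✓.

I_D ≈ 9.2 mA, V_DS ≈ 9.8 V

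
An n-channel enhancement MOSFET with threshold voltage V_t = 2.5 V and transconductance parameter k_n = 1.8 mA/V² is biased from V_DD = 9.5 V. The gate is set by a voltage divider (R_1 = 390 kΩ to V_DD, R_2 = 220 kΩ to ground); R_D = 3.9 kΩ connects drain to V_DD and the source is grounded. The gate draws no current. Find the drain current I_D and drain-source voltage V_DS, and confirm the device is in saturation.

V_G = V_DD·R_2/(R_1+R_2) = 9.5×220/610 = 3.43 V. With the source grounded, V_GS = V_G = 3.43 V.
Assume saturation: I_D = (k_n/2)(V_GS − V_t)² = (1.8/2)×(3.43 − 2.5)² = 0.9×0.926² = 0.772 mA.
V_DS = V_DD − I_D·R_D = 9.5 − 0.772×3.9 = 6.49 V.
Saturation requires V_DS ≥ V_GS − V_t = 0.926 V; 6.49 ≥ 0.926 ✓.

I_D ≈ 0.77 mA, V_DS ≈ 6.5 V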